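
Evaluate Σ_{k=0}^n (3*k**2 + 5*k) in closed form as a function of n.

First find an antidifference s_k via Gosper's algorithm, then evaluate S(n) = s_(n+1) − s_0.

t_(k+1)/t_k = (3*k**2 + 11*k + 8)/(k*(3*k + 5)).
A = 1, B = 1, C = k**2 + 5*k/3.
f must satisfy (1)·f(k+1) − (1)·f(k) = k**2 + 5*k/3.
Bound: deg f ≤ 3.
Coefficient equations give f(k) = k*(k - 1)*(k + 2)/3.
So s_k = (B(k−1)f/C)·t_k = ((k - 1)*(k + 2)/(3*k + 5))·t_k = k*(k**2 + k - 2).
Verify: k*(3*k + 5) matches t_k.
s_(n+1) = n*(n**2 + 4*n + 3) and s_(0) = 0, so S(n) = n*(n**2 + 4*n + 3).

S(n) = n*(n**2 + 4*n + 3)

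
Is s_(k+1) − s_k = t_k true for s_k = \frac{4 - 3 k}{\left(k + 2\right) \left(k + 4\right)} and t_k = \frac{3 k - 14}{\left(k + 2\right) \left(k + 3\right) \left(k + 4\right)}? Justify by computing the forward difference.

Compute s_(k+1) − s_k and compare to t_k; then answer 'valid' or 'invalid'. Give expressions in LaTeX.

s_(k+1) = (1 - 3*k)/((k + 3)*(k + 5))
s_(k+1) − s_k = (3*k**2 - 5*k - 52)/(k**4 + 14*k**3 + 71*k**2 + 154*k + 120)
(s_(k+1) − s_k) − t_k = 6*(3 - k)/(k**4 + 14*k**3 + 71*k**2 + 154*k + 120)

Invalid: residual \frac{6 \left(3 - k\right)}{k^{4} + 14 k^{3} + 71 k^{2} + 154 k + 120} ≠ 0.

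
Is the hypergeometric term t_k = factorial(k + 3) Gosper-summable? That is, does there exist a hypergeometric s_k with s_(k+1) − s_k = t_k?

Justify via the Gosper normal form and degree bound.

No. Not Gosper-summable.

t_(k+1)/t_k = k + 4.
Gosper form: A/B · C(k+1)/C(k) with A=k + 4, B=1, C=1.
Key eq: (k + 4)·f(k+1) = (1)·f(k) + (1).
deg f ≤ -1 (via 1,0,0).
Negative degree bound (-1): no f exists, t_k not Gosper-summable.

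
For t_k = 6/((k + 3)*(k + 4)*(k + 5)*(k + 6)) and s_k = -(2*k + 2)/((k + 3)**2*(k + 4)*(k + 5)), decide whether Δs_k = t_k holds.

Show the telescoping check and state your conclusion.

s_(k+1) = 2*(-k - 2)/((k + 4)**2*(k + 5)*(k + 6))
s_(k+1) − s_k = 2*(3*k**2 + 13*k + 6)/(k**6 + 25*k**5 + 257*k**4 + 1391*k**3 + 4182*k**2 + 6624*k + 4320)
(s_(k+1) − s_k) − t_k = 4*(-4*k - 15)/(k**6 + 25*k**5 + 257*k**4 + 1391*k**3 + 4182*k**2 + 6624*k + 4320)

Invalid: residual 4*(-4*k - 15)/(k**6 + 25*k**5 + 257*k**4 + 1391*k**3 + 4182*k**2 + 6624*k + 4320) ≠ 0.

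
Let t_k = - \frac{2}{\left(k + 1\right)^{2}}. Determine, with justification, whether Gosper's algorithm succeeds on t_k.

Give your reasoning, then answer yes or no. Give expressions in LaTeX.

t_(k+1)/t_k = (k + 1)**2/(k + 2)**2.
Factor: A=k**2 + 2*k + 1; B=k**2 + 4*k + 4; C=1.
f must satisfy (k**2 + 2*k + 1)·f(k+1) − (k**2 + 2*k + 1)·f(k) = 1.
Degrees (2,2,0) ⇒ d ≤ 0.
Generic f = c0 gives residual -1; -1 = 0 cannot hold, so t_k is not Gosper-summable.

No; the coefficient equations for f are inconsistent.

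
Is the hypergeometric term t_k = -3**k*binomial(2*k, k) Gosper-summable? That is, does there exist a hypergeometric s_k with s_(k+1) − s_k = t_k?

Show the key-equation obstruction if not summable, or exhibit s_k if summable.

Ratio r(k) = 6*(2*k + 1)/(k + 1).
So A=12*k + 6 and B=k + 1, with C=1.
Key eq: (12*k + 6)·f(k+1) = (k)·f(k) + (1).
Degrees (1,1,0) ⇒ d ≤ -1.
Bound -1 < 0, so the key equation has no polynomial solution.

No; the degree bound rules out any f.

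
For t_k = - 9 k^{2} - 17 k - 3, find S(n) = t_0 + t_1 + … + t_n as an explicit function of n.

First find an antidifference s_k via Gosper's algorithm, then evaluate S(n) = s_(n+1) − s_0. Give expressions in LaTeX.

The ratio is (9*k**2 + 35*k + 29)/(9*k**2 + 17*k + 3).
A = 1, B = 1, C = k**2 + 17*k/9 + 1/3.
Key eq: (1)·f(k+1) = (1)·f(k) + (k**2 + 17*k/9 + 1/3).
Degrees (0,0,2) ⇒ d ≤ 3.
A polynomial solution: f(k) = k*(k + 2)*(3*k - 2)/9.
Get s_k = R·t_k = k*(-3*k**2 - 4*k + 4) with R(k) = B(k−1)f(k)/C(k) = k*(k + 2)*(3*k - 2)/(9*k**2 + 17*k + 3).
s_(k+1) − s_k = -9*k**2 - 17*k - 3 = t_k.
Evaluate: s_(n+1) = -3*n**3 - 13*n**2 - 13*n - 3; subtract s_(0) = 0 ⇒ S(n) = -3*n**3 - 13*n**2 - 13*n - 3.

S(n) = - 3 n^{3} - 13 n^{2} - 13 n - 3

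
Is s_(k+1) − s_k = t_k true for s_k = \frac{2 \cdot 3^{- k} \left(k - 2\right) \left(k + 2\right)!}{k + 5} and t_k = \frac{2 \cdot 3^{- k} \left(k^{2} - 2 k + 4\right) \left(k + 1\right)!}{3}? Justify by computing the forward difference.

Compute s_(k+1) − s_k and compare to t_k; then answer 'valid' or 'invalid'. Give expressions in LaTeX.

s_(k+1) = 2*(k - 1)*factorial(k + 3)/(3*3**k*(k + 6))
s_(k+1) − s_k = 2*(k**3 + 4*k**2 - 5*k + 21)*factorial(k + 2)/(3*3**k*(k + 5)*(k + 6))
(s_(k+1) − s_k) − t_k = -2*(k**3 + 3*k**2 - 9*k + 26)*factorial(k + 1)/(3**k*(k + 5)*(k + 6))

Invalid: residual - \frac{2 \cdot 3^{- k} \left(k^{3} + 3 k^{2} - 9 k + 26\right) \left(k + 1\right)!}{\left(k + 5\right) \left(k + 6\right)} ≠ 0.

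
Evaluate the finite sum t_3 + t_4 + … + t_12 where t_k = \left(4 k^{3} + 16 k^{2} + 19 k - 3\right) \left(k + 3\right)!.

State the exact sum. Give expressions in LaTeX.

t_(k+1)/t_k = (4*k**4 + 44*k**3 + 175*k**2 + 288*k + 144)/(4*k**3 + 16*k**2 + 19*k - 3).
Factor: A=k + 4; B=1; C=k**3 + 4*k**2 + 19*k/4 - 3/4.
f must satisfy (k + 4)·f(k+1) − (1)·f(k) = k**3 + 4*k**2 + 19*k/4 - 3/4.
deg f ≤ 2 (via 1,0,3).
Solve for f: f(k) = (4*k**2 - 4*k - 1)/4 (degree 2 ≤ 2).
Certificate R = B(k−1)f/C = (4*k**2 - 4*k - 1)/(4*k**3 + 16*k**2 + 19*k - 3) gives s_k = (4*k**2 - 4*k - 1)*factorial(k + 3).
Δs = (4*k**3 + 16*k**2 + 19*k - 3)*factorial(k + 3), as required.
Sum = s_(13) − s_(3); s_(13) = 13034898100224000, s_(3) = 16560 ⇒ 13034898100207440.

Σ = 13034898100207440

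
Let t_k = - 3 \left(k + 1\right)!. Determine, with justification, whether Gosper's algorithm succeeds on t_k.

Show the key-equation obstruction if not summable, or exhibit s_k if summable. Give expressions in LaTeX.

r(k) = k + 2 after simplifying.
Gosper form: A/B · C(k+1)/C(k) with A=k + 2, B=1, C=1.
Set up (k + 2)·f(k+1) − (1)·f(k) − (1) = 0.
From deg A=1, deg B=0, deg C=0: d=-1.
deg f ≤ -1 is impossible — no certificate.

No — key equation has no polynomial f.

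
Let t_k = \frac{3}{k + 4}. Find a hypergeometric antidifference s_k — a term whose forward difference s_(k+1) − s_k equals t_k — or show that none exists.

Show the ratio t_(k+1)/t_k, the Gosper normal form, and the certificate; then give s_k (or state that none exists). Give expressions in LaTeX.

r(k) = (k + 4)/(k + 5) after simplifying.
So A=k + 4 and B=k + 5, with C=1.
Key eq: (k + 4)·f(k+1) = (k + 4)·f(k) + (1).
deg f ≤ 0 (via 1,1,0).
Generic f = c0 gives residual -1; -1 = 0 cannot hold, so t_k is not Gosper-summable.

no hypergeometric antidifference exists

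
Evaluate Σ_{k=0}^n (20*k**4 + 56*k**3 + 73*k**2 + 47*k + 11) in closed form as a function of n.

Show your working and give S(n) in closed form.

The ratio is (20*k**4 + 136*k**3 + 361*k**2 + 441*k + 207)/(20*k**4 + 56*k**3 + 73*k**2 + 47*k + 11).
A = 1, B = 1, C = k**4 + 14*k**3/5 + 73*k**2/20 + 47*k/20 + 11/20.
Key eq: (1)·f(k+1) = (1)·f(k) + (k**4 + 14*k**3/5 + 73*k**2/20 + 47*k/20 + 11/20).
Bound: deg f ≤ 5.
Solve for f: f(k) = k*(4*k**4 + 4*k**3 + 3*k**2 + k - 1)/20 (degree 5 ≤ 5).
Certificate R = B(k−1)f/C = k*(4*k**4 + 4*k**3 + 3*k**2 + k - 1)/((2*k + 1)*(10*k**3 + 23*k**2 + 25*k + 11)) gives s_k = k*(4*k**4 + 4*k**3 + 3*k**2 + k - 1).
s_(k+1) − s_k = 20*k**4 + 56*k**3 + 73*k**2 + 47*k + 11 = t_k.
s_(n+1) = 4*n**5 + 24*n**4 + 59*n**3 + 74*n**2 + 46*n + 11 and s_(0) = 0, so S(n) = 4*n**5 + 24*n**4 + 59*n**3 + 74*n**2 + 46*n + 11.

S(n) = 4*n**5 + 24*n**4 + 59*n**3 + 74*n**2 + 46*n + 11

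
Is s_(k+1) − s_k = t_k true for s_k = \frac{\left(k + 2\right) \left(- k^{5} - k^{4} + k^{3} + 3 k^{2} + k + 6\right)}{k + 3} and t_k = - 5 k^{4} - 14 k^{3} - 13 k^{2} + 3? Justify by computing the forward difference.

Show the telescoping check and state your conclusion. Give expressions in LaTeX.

Invalid: residual \frac{4 k^{5} + 28 k^{4} + 56 k^{3} + 42 k^{2} - 2 k - 3}{k^{2} + 7 k + 12} ≠ 0.

s_(k+1) = (k + 3)*(k - (k + 1)**5 - (k + 1)**4 + (k + 1)**3 + 3*(k + 1)**2 + 7)/(k + 4)
s_(k+1) − s_k = (-5*k**6 - 45*k**5 - 143*k**4 - 203*k**3 - 111*k**2 + 19*k + 33)/(k**2 + 7*k + 12)
(s_(k+1) − s_k) − t_k = (4*k**5 + 28*k**4 + 56*k**3 + 42*k**2 - 2*k - 3)/(k**2 + 7*k + 12)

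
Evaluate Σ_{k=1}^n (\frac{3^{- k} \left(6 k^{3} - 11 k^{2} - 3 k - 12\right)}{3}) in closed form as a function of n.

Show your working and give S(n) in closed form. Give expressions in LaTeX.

S(n) = 3^{- n - 1} n \left(- 3 n^{2} - 8 n - 9\right)

Ratio r(k) = (6*k**3 + 7*k**2 - 7*k - 20)/(3*(6*k**3 - 11*k**2 - 3*k - 12)).
So A=1/3 and B=1, with C=k**3 - 11*k**2/6 - k/2 - 2.
Set up (1/3)·f(k+1) − (1)·f(k) − (k**3 - 11*k**2/6 - k/2 - 2) = 0.
Degrees (0,0,3) ⇒ d ≤ 3.
A polynomial solution: f(k) = -(k - 1)*(3*k**2 + 2*k + 4)/2.
So s_k = (B(k−1)f/C)·t_k = (-3*(k - 1)*(3*k**2 + 2*k + 4)/(6*k**3 - 11*k**2 - 3*k - 12))·t_k = (-3*k**3 + k**2 - 2*k + 4)/3**k.
s_(k+1) − s_k = (6*k**3 - 11*k**2 - 3*k - 12)/(3*3**k) = t_k.
s_(n+1) = 3**(-n - 1)*n*(-3*n**2 - 8*n - 9) and s_(1) = 0, so S(n) = 3**(-n - 1)*n*(-3*n**2 - 8*n - 9).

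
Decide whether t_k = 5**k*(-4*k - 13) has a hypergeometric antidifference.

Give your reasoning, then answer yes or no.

r(k) = 5*(4*k + 17)/(4*k + 13) after simplifying.
A = 5, B = 1, C = k + 13/4.
Set up (5)·f(k+1) − (1)·f(k) − (k + 13/4) = 0.
deg f ≤ 1 (via 0,0,1).
Match coefficients ⇒ f(k) = (k + 2)/4.
R(k) = B(k−1)·f(k)/C(k) = (k + 2)/(4*k + 13); s_k = R·t_k = 5**k*(-k - 2).
Δs = 5**k*(-4*k - 13), as required.

Yes. s_k = 5**k*(-k - 2).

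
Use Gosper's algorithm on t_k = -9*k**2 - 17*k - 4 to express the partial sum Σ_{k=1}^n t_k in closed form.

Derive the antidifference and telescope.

S(n) = n*(-3*n**2 - 13*n - 14)

Compute t_(k+1)/t_k: get (9*k**2 + 35*k + 30)/(9*k**2 + 17*k + 4).
Factor: A=1; B=1; C=k**2 + 17*k/9 + 4/9.
f must satisfy (1)·f(k+1) − (1)·f(k) = k**2 + 17*k/9 + 4/9.
d = 3 from the (0,0,2) case.
Solve for f: f(k) = k*(3*k**2 + 4*k - 3)/9 (degree 3 ≤ 3).
Get s_k = R·t_k = k*(-3*k**2 - 4*k + 3) with R(k) = B(k−1)f(k)/C(k) = k*(3*k**2 + 4*k - 3)/(9*k**2 + 17*k + 4).
Check: Δs_k = -9*k**2 - 17*k - 4. ✓
Telescope: S(n) = s_(n+1) − s_(1) = -3*n**3 - 13*n**2 - 14*n - 4 − (-4) = n*(-3*n**2 - 13*n - 14).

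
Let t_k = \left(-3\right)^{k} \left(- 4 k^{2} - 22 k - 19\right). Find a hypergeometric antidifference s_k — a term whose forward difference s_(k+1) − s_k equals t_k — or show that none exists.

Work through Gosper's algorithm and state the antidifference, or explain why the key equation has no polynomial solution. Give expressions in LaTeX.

r(k) = 3*(-4*k**2 - 30*k - 45)/(4*k**2 + 22*k + 19) after simplifying.
Factor: A=-3; B=1; C=k**2 + 11*k/2 + 19/4.
Key eq: (-3)·f(k+1) = (1)·f(k) + (k**2 + 11*k/2 + 19/4).
Bound: deg f ≤ 2.
Coefficient equations give f(k) = -(k**2 + 4*k + 1)/4.
Then R = B(k−1)f/C = -(k**2 + 4*k + 1)/(4*k**2 + 22*k + 19), so s_k = R(k)·t_k = (-3)**k*(k**2 + 4*k + 1).
Check: Δs_k = (-3)**k*(-4*k**2 - 22*k - 19). ✓

s_k = \left(-3\right)^{k} \left(k^{2} + 4 k + 1\right)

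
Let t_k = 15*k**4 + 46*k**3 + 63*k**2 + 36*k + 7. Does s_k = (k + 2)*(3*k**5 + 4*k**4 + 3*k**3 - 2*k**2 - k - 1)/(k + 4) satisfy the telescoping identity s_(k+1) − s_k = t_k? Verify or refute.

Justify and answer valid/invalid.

s_(k+1) = (3*k**6 + 28*k**5 + 106*k**4 + 208*k**3 + 218*k**2 + 111*k + 18)/(k + 5)
s_(k+1) − s_k = (15*k**6 + 157*k**5 + 573*k**4 + 1035*k**3 + 1011*k**2 + 479*k + 82)/(k**2 + 9*k + 20)
(s_(k+1) − s_k) − t_k = 2*(-12*k**5 - 102*k**4 - 244*k**3 - 290*k**2 - 152*k - 29)/(k**2 + 9*k + 20)

Invalid: residual 2*(-12*k**5 - 102*k**4 - 244*k**3 - 290*k**2 - 152*k - 29)/(k**2 + 9*k + 20) ≠ 0.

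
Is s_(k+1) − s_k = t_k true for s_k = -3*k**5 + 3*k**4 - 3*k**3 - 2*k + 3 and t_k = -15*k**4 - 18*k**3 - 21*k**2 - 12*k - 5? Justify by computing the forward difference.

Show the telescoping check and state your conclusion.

valid (s_(k+1) − s_k reduces to t_k)

s_(k+1) = -2*k - 3*(k + 1)**5 + 3*(k + 1)**4 - 3*(k + 1)**3 + 1
s_(k+1) − s_k = -15*k**4 - 18*k**3 - 21*k**2 - 12*k - 5
(s_(k+1) − s_k) − t_k = 0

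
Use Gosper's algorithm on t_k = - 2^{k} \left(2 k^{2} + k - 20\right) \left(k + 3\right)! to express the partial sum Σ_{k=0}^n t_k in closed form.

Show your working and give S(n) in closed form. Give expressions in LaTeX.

S(n) = - 2 \cdot 2^{n} n \left(n + 4\right)! + 6 \cdot 2^{n} \left(n + 4\right)! - 24

Ratio r(k) = 2*(k + 4)*(k + 2*(k + 1)**2 - 19)/(2*k**2 + k - 20).
Take A(k)=2*k + 8, B(k)=1, C(k)=k**2 + k/2 - 10.
Solve (2*k + 8)·f(k+1) − (1)·f(k) = k**2 + k/2 - 10.
From deg A=1, deg B=0, deg C=2: d=1.
Match coefficients ⇒ f(k) = (k - 4)/2.
Get s_k = R·t_k = -2**k*(k - 4)*factorial(k + 3) with R(k) = B(k−1)f(k)/C(k) = (k - 4)/(2*k**2 + k - 20).
Check: Δs_k = -2**k*(2*k**2 + k - 20)*factorial(k + 3). ✓
Telescope: S(n) = s_(n+1) − s_(0) = -2**(n + 1)*(n - 3)*factorial(n + 4) − (24) = -2*2**n*n*factorial(n + 4) + 6*2**n*factorial(n + 4) - 24.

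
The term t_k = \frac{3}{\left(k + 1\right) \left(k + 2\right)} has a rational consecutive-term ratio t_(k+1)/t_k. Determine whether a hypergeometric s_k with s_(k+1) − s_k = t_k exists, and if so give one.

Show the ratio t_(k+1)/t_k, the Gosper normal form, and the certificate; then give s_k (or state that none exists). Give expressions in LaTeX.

s_k = \frac{3 k}{k + 1}

r(k) = (k + 1)/(k + 3) after simplifying.
Take A(k)=k + 1, B(k)=k + 3, C(k)=1.
Set up (k + 1)·f(k+1) − (k + 2)·f(k) − (1) = 0.
From deg A=1, deg B=1, deg C=0: d=1.
Match coefficients ⇒ f(k) = k.
Get s_k = R·t_k = 3*k/(k + 1) with R(k) = B(k−1)f(k)/C(k) = k*(k + 2).
Check: Δs_k = 3/(k**2 + 3*k + 2). ✓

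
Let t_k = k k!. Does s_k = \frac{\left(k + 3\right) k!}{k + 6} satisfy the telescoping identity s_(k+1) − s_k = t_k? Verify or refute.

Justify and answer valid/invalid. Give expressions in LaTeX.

s_(k+1) = (k + 4)*factorial(k + 1)/(k + 7)
s_(k+1) − s_k = (k**3 + 10*k**2 + 24*k + 3)*factorial(k)/((k + 6)*(k + 7))
(s_(k+1) − s_k) − t_k = -3*(k**2 + 6*k - 1)*factorial(k)/((k + 6)*(k + 7))

Invalid: residual - \frac{3 \left(k^{2} + 6 k - 1\right) k!}{\left(k + 6\right) \left(k + 7\right)} ≠ 0.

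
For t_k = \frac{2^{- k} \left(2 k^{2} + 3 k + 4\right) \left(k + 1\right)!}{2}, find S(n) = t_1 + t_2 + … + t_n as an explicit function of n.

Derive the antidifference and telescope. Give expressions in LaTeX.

S(n) = \frac{2^{- n} \left(- 6 \cdot 2^{n} + 2 n^{3} n! + 9 n^{2} n! + 13 n n! + 6 n!\right)}{2}

Ratio r(k) = (k + 2)*(3*k + 2*(k + 1)**2 + 7)/(2*(2*k**2 + 3*k + 4)).
Normal form (A,B,C) = (k/2 + 1, 1, k**2 + 3*k/2 + 2).
Solve (k/2 + 1)·f(k+1) − (1)·f(k) = k**2 + 3*k/2 + 2.
Bound: deg f ≤ 1.
A polynomial solution: f(k) = 2*k + 1.
Get s_k = R·t_k = (2*k + 1)*factorial(k + 1)/2**k with R(k) = B(k−1)f(k)/C(k) = 2*(2*k + 1)/(2*k**2 + 3*k + 4).
Δs = (2*k**2 + 3*k + 4)*factorial(k + 1)/(2*2**k), as required.
Σ_(k=1)^n t_k = s_(n+1) − s_(1) = (2**(-n - 1)*(2*n + 3)*factorial(n + 2)) − (3), i.e. (-6*2**n + 2*n**3*factorial(n) + 9*n**2*factorial(n) + 13*n*factorial(n) + 6*factorial(n))/(2*2**n).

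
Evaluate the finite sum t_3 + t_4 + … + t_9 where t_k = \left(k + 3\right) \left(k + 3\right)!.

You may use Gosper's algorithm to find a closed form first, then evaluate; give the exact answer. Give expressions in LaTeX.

r(k) = (k + 4)**2/(k + 3) after simplifying.
So A=k + 4 and B=1, with C=k + 3.
Key eq: (k + 4)·f(k+1) = (1)·f(k) + (k + 3).
Degrees (1,0,1) ⇒ d ≤ 0.
Solving with deg f ≤ 0: f(k) = 1.
So s_k = (B(k−1)f/C)·t_k = (1/(k + 3))·t_k = factorial(k + 3).
Δs = (k + 3)*factorial(k + 3), as required.
Telescoping: Σ = s_(10) − s_(3) = 6227020800 − (720) = 6227020080.

Σ = 6227020080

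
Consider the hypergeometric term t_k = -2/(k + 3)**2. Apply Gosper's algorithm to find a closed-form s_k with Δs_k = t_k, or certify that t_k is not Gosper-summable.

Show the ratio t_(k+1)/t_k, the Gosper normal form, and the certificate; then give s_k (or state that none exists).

no hypergeometric antidifference exists

t_(k+1)/t_k = (k + 3)**2/(k + 4)**2.
Gosper form: A/B · C(k+1)/C(k) with A=k**2 + 6*k + 9, B=k**2 + 8*k + 16, C=1.
Solve (k**2 + 6*k + 9)·f(k+1) − (k**2 + 6*k + 9)·f(k) = 1.
Bound: deg f ≤ 0.
Generic f = c0 gives residual -1; -1 = 0 cannot hold, so t_k is not Gosper-summable.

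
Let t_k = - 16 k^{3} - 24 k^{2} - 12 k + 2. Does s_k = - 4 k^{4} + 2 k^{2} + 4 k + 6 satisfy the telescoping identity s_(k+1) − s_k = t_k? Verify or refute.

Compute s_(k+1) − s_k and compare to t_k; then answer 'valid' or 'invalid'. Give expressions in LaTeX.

s_(k+1) = 4*k - 4*(k + 1)**4 + 2*(k + 1)**2 + 10
s_(k+1) − s_k = -16*k**3 - 24*k**2 - 12*k + 2
(s_(k+1) − s_k) − t_k = 0

Valid — Δs_k = t_k.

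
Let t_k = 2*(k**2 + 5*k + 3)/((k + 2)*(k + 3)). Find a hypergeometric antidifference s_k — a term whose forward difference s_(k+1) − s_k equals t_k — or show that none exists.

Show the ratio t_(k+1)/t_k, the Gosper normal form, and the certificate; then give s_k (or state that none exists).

s_k = k*(2*k + 1)/(k + 2)

Compute t_(k+1)/t_k: get (k + 2)*(5*k + (k + 1)**2 + 8)/((k + 4)*(k**2 + 5*k + 3)).
Take A(k)=k + 2, B(k)=k + 4, C(k)=k**2 + 5*k + 3.
Set up (k + 2)·f(k+1) − (k + 3)·f(k) − (k**2 + 5*k + 3) = 0.
deg f ≤ 2 (via 1,1,2).
A polynomial solution: f(k) = k*(2*k + 1)/2.
Get s_k = R·t_k = k*(2*k + 1)/(k + 2) with R(k) = B(k−1)f(k)/C(k) = k*(k + 3)*(2*k + 1)/(2*(k**2 + 5*k + 3)).
Δs = 2*(k**2 + 5*k + 3)/(k**2 + 5*k + 6), as required.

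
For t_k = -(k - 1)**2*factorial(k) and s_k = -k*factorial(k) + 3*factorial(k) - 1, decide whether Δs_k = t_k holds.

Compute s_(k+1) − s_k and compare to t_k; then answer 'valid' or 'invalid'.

Valid: the claim telescopes to t_k.

s_(k+1) = -k**2*factorial(k) + k*factorial(k) + 2*factorial(k) - 1
s_(k+1) − s_k = -(k - 1)**2*factorial(k)
(s_(k+1) − s_k) − t_k = 0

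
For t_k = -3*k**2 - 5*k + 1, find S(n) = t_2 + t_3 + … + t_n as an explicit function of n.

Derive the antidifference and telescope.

S(n) = -n**3 - 4*n**2 - 2*n + 7

Compute t_(k+1)/t_k: get (3*k**2 + 11*k + 7)/(3*k**2 + 5*k - 1).
Gosper form: A/B · C(k+1)/C(k) with A=1, B=1, C=k**2 + 5*k/3 - 1/3.
Solve (1)·f(k+1) − (1)·f(k) = k**2 + 5*k/3 - 1/3.
From deg A=0, deg B=0, deg C=2: d=3.
A polynomial solution: f(k) = k*(k**2 + k - 3)/3.
Then R = B(k−1)f/C = k*(k**2 + k - 3)/(3*k**2 + 5*k - 1), so s_k = R(k)·t_k = k*(-k**2 - k + 3).
Δs = -3*k**2 - 5*k + 1, as required.
Σ_(k=2)^n t_k = s_(n+1) − s_(2) = (-n**3 - 4*n**2 - 2*n + 1) − (-6), i.e. -n**3 - 4*n**2 - 2*n + 7.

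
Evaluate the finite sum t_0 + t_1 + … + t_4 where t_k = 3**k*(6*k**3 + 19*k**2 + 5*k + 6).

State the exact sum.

Ratio r(k) = 3*(6*k**3 + 37*k**2 + 61*k + 36)/(6*k**3 + 19*k**2 + 5*k + 6).
So A=3 and B=1, with C=k**3 + 19*k**2/6 + 5*k/6 + 1.
f must satisfy (3)·f(k+1) − (1)·f(k) = k**3 + 19*k**2/6 + 5*k/6 + 1.
deg f ≤ 3 (via 0,0,3).
Solving with deg f ≤ 3: f(k) = (3*k**3 - 4*k**2 + k + 3)/6.
R(k) = B(k−1)·f(k)/C(k) = (3*k**3 - 4*k**2 + k + 3)/((k + 3)*(6*k**2 + k + 2)); s_k = R·t_k = 3**k*(3*k**3 - 4*k**2 + k + 3).
Check: Δs_k = 3**k*(6*k**3 + 19*k**2 + 5*k + 6). ✓
Evaluate s at k=5 and k=0: 68769 and 3; difference 68766.

Σ = 68766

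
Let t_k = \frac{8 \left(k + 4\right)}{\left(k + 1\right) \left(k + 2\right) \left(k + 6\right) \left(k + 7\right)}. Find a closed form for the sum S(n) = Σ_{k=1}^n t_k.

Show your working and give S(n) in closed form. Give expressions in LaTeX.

S(n) = \frac{2 n \left(n + 9\right)}{7 \left(n^{2} + 9 n + 14\right)}

The ratio is (k + 1)*(k + 5)*(k + 6)/((k + 3)*(k + 4)*(k + 8)).
Factor: A=k + 1; B=k + 8; C=k**4 + 16*k**3 + 95*k**2 + 248*k + 240.
f must satisfy (k + 1)·f(k+1) − (k + 7)·f(k) = k**4 + 16*k**3 + 95*k**2 + 248*k + 240.
deg f ≤ 6 (via 1,1,4).
Solving with deg f ≤ 6: f(k) = k*(k + 2)*(k + 3)*(k + 4)*(k + 5)*(k + 7)/12.
Certificate R = B(k−1)f/C = k*(k + 2)*(k + 7)**2/(12*(k + 4)) gives s_k = 2*k*(k + 7)/(3*(k**2 + 7*k + 6)).
Δs = 8*(k + 4)/(k**4 + 16*k**3 + 83*k**2 + 152*k + 84), as required.
Σ_(k=1)^n t_k = s_(n+1) − s_(1) = (2*(n**2 + 9*n + 8)/(3*(n**2 + 9*n + 14))) − (8/21), i.e. 2*n*(n + 9)/(7*(n**2 + 9*n + 14)).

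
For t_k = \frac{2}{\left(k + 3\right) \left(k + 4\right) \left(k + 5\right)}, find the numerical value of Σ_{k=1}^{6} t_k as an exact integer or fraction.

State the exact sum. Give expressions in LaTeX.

t_(k+1)/t_k = (k + 3)/(k + 6).
Factor: A=k + 3; B=k + 6; C=1.
Solve (k + 3)·f(k+1) − (k + 5)·f(k) = 1.
d = 2 from the (1,1,0) case.
Solve for f: f(k) = k*(k + 7)/24 (degree 2 ≤ 2).
So s_k = (B(k−1)f/C)·t_k = (k*(k + 5)*(k + 7)/24)·t_k = k*(k + 7)/(12*(k + 3)*(k + 4)).
Δs = 2/(k**3 + 12*k**2 + 47*k + 60), as required.
Σ_(k=1)^(6) t_k = s_(7) − s_(1) = 49/660 − (1/30) = 9/220.

Σ = 9/220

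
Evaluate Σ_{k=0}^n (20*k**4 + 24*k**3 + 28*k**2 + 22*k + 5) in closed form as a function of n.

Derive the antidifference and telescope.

Step 1: r(k) = (20*k**4 + 104*k**3 + 220*k**2 + 230*k + 99)/(20*k**4 + 24*k**3 + 28*k**2 + 22*k + 5).
So A=1 and B=1, with C=k**4 + 6*k**3/5 + 7*k**2/5 + 11*k/10 + 1/4.
Solve (1)·f(k+1) − (1)·f(k) = k**4 + 6*k**3/5 + 7*k**2/5 + 11*k/10 + 1/4.
Degrees (0,0,4) ⇒ d ≤ 5.
Match coefficients ⇒ f(k) = k*(4*k**4 - 4*k**3 + 4*k**2 + 3*k - 2)/20.
Then R = B(k−1)f/C = k*(4*k**4 - 4*k**3 + 4*k**2 + 3*k - 2)/(20*k**4 + 24*k**3 + 28*k**2 + 22*k + 5), so s_k = R(k)·t_k = k*(4*k**4 - 4*k**3 + 4*k**2 + 3*k - 2).
Verify: 20*k**4 + 24*k**3 + 28*k**2 + 22*k + 5 matches t_k.
Σ_(k=0)^n t_k = s_(n+1) − s_(0) = (4*n**5 + 16*n**4 + 28*n**3 + 31*n**2 + 20*n + 5) − (0), i.e. 4*n**5 + 16*n**4 + 28*n**3 + 31*n**2 + 20*n + 5.

S(n) = 4*n**5 + 16*n**4 + 28*n**3 + 31*n**2 + 20*n + 5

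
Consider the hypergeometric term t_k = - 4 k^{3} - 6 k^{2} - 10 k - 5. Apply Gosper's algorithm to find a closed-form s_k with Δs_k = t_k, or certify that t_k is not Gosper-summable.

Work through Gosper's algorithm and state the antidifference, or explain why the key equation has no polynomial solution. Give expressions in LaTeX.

t_(k+1)/t_k = (4*k**3 + 18*k**2 + 34*k + 25)/(4*k**3 + 6*k**2 + 10*k + 5).
So A=1 and B=1, with C=k**3 + 3*k**2/2 + 5*k/2 + 5/4.
f must satisfy (1)·f(k+1) − (1)·f(k) = k**3 + 3*k**2/2 + 5*k/2 + 5/4.
d = 4 from the (0,0,3) case.
Solving with deg f ≤ 4: f(k) = k*(k**3 + 3*k + 1)/4.
R(k) = B(k−1)·f(k)/C(k) = k*(k**3 + 3*k + 1)/(4*k**3 + 6*k**2 + 10*k + 5); s_k = R·t_k = k*(-k**3 - 3*k - 1).
Δs = -4*k**3 - 6*k**2 - 10*k - 5, as required.

s_k = k \left(- k^{3} - 3 k - 1\right)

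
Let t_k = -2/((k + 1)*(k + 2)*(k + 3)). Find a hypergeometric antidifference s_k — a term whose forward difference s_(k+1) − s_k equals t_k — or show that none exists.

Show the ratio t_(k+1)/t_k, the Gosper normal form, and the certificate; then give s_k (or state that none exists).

s_k = k*(-k - 3)/(2*(k + 1)*(k + 2))

r(k) = (k + 1)/(k + 4) after simplifying.
A = k + 1, B = k + 4, C = 1.
Solve (k + 1)·f(k+1) − (k + 3)·f(k) = 1.
deg f ≤ 2 (via 1,1,0).
Match coefficients ⇒ f(k) = k*(k + 3)/4.
Certificate R = B(k−1)f/C = k*(k + 3)**2/4 gives s_k = k*(-k - 3)/(2*(k + 1)*(k + 2)).
Δs = -2/(k**3 + 6*k**2 + 11*k + 6), as required.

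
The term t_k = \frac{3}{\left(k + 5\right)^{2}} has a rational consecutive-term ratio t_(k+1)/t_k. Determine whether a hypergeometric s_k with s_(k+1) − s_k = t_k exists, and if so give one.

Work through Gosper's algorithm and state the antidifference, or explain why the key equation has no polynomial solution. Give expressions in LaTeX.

Step 1: r(k) = (k + 5)**2/(k + 6)**2.
So A=k**2 + 10*k + 25 and B=k**2 + 12*k + 36, with C=1.
Key eq: (k**2 + 10*k + 25)·f(k+1) = (k**2 + 10*k + 25)·f(k) + (1).
Degrees (2,2,0) ⇒ d ≤ 0.
Generic f = c0 gives residual -1; -1 = 0 cannot hold, so t_k is not Gosper-summable.

not Gosper-summable; s_k does not exist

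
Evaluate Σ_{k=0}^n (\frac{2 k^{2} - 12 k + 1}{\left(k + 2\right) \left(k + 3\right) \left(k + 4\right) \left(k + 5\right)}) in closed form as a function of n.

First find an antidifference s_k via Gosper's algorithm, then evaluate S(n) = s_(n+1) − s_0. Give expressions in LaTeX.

Step 1: r(k) = (2*k**3 - 4*k**2 - 25*k - 18)/(2*k**3 - 71*k + 6).
So A=k + 2 and B=k + 6, with C=k**2 - 6*k + 1/2.
f must satisfy (k + 2)·f(k+1) − (k + 5)·f(k) = k**2 - 6*k + 1/2.
d = 3 from the (1,1,2) case.
A polynomial solution: f(k) = k*(k**2 - 39*k + 50)/48.
Get s_k = R·t_k = k*(k**2 - 39*k + 50)/(24*(k + 2)*(k + 3)*(k + 4)) with R(k) = B(k−1)f(k)/C(k) = k*(k + 5)*(k**2 - 39*k + 50)/(24*(2*k**2 - 12*k + 1)).
Δs = (2*k**2 - 12*k + 1)/(k**4 + 14*k**3 + 71*k**2 + 154*k + 120), as required.
s_(n+1) = (n**3 - 36*n**2 - 25*n + 12)/(24*(n**3 + 12*n**2 + 47*n + 60)) and s_(0) = 0, so S(n) = (n**3 - 36*n**2 - 25*n + 12)/(24*(n**3 + 12*n**2 + 47*n + 60)).

S(n) = \frac{n^{3} - 36 n^{2} - 25 n + 12}{24 \left(n^{3} + 12 n^{2} + 47 n + 60\right)}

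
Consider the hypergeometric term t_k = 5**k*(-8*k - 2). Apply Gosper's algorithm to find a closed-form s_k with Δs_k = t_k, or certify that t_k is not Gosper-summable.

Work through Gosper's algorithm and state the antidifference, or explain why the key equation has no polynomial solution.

s_k = 2*5**k*(1 - k)

Step 1: r(k) = 5*(4*k + 5)/(4*k + 1).
So A=5 and B=1, with C=k + 1/4.
Key eq: (5)·f(k+1) = (1)·f(k) + (k + 1/4).
From deg A=0, deg B=0, deg C=1: d=1.
Solving with deg f ≤ 1: f(k) = (k - 1)/4.
Certificate R = B(k−1)f/C = (k - 1)/(4*k + 1) gives s_k = 2*5**k*(1 - k).
Check: Δs_k = 5**k*(-8*k - 2). ✓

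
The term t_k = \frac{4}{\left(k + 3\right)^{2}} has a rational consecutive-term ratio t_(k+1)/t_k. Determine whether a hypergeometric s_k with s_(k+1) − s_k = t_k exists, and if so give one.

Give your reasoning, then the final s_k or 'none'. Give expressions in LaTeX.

none — t_k is not Gosper-summable

r(k) = (k + 3)**2/(k + 4)**2 after simplifying.
Factor: A=k**2 + 6*k + 9; B=k**2 + 8*k + 16; C=1.
Need (k**2 + 6*k + 9)·f(k+1) − (k**2 + 6*k + 9)·f(k) = 1.
Degrees (2,2,0) ⇒ d ≤ 0.
f = c0 ⇒ A·f(k+1) − B(k−1)·f(k) − C = -1. The system {-1 = 0} is inconsistent; no antidifference.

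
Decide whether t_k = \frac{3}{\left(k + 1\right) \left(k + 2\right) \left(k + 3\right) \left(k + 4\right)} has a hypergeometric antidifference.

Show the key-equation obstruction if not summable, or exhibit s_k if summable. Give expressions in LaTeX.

Yes. s_k = \frac{k \left(k^{2} + 6 k + 11\right)}{6 \left(k + 1\right) \left(k + 2\right) \left(k + 3\right)}.

Compute t_(k+1)/t_k: get (k + 1)/(k + 5).
Take A(k)=k + 1, B(k)=k + 5, C(k)=1.
Need (k + 1)·f(k+1) − (k + 4)·f(k) = 1.
Bound: deg f ≤ 3.
Solve for f: f(k) = k*(k**2 + 6*k + 11)/18 (degree 3 ≤ 3).
So s_k = (B(k−1)f/C)·t_k = (k*(k + 4)*(k**2 + 6*k + 11)/18)·t_k = k*(k**2 + 6*k + 11)/(6*(k + 1)*(k + 2)*(k + 3)).
Verify: 3/(k**4 + 10*k**3 + 35*k**2 + 50*k + 24) matches t_k.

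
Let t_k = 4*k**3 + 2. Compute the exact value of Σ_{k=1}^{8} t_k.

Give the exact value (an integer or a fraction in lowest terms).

t_(k+1)/t_k = (2*(k + 1)**3 + 1)/(2*k**3 + 1).
So A=1 and B=1, with C=k**3 + 1/2.
Key eq: (1)·f(k+1) = (1)·f(k) + (k**3 + 1/2).
From deg A=0, deg B=0, deg C=3: d=4.
Solving with deg f ≤ 4: f(k) = k*(k**3 - 2*k**2 + k + 2)/4.
Get s_k = R·t_k = k*(k**3 - 2*k**2 + k + 2) with R(k) = B(k−1)f(k)/C(k) = k*(k**3 - 2*k**2 + k + 2)/(2*(2*k**3 + 1)).
Check: Δs_k = 4*k**3 + 2. ✓
Evaluate s at k=9 and k=1: 5202 and 2; difference 5200.

Σ = 5200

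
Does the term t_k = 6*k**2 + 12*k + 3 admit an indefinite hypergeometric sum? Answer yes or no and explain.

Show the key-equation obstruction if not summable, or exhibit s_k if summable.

t_(k+1)/t_k = (2*k**2 + 8*k + 7)/(2*k**2 + 4*k + 1).
Take A(k)=1, B(k)=1, C(k)=k**2 + 2*k + 1/2.
f must satisfy (1)·f(k+1) − (1)·f(k) = k**2 + 2*k + 1/2.
d = 3 from the (0,0,2) case.
Solving with deg f ≤ 3: f(k) = k*(k + 2)*(2*k - 1)/6.
R(k) = B(k−1)·f(k)/C(k) = k*(k + 2)*(2*k - 1)/(3*(2*k**2 + 4*k + 1)); s_k = R·t_k = k*(2*k**2 + 3*k - 2).
Check: Δs_k = 6*k**2 + 12*k + 3. ✓

Yes. s_k = k*(2*k**2 + 3*k - 2).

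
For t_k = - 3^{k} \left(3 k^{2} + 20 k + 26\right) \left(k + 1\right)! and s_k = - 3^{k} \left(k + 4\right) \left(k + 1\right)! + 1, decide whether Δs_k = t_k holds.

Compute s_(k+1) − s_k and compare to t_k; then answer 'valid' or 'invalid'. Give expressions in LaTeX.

Valid — Δs_k = t_k.

s_(k+1) = -3**(k + 1)*(k + 5)*factorial(k + 2) + 1
s_(k+1) − s_k = -3**k*(3*k**2 + 20*k + 26)*factorial(k + 1)
(s_(k+1) − s_k) − t_k = 0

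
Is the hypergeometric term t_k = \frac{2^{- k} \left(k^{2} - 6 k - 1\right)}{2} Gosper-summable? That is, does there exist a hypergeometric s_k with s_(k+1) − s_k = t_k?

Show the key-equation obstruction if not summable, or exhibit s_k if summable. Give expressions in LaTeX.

Step 1: r(k) = (k**2 - 4*k - 6)/(2*(k**2 - 6*k - 1)).
So A=1/2 and B=1, with C=k**2 - 6*k - 1.
Set up (1/2)·f(k+1) − (1)·f(k) − (k**2 - 6*k - 1) = 0.
deg f ≤ 2 (via 0,0,2).
Solving with deg f ≤ 2: f(k) = -2*(k**2 - 4*k - 4).
Then R = B(k−1)f/C = -2*(k**2 - 4*k - 4)/(k**2 - 6*k - 1), so s_k = R(k)·t_k = (-k**2 + 4*k + 4)/2**k.
Verify: (k**2 - 6*k - 1)/(2*2**k) matches t_k.

Yes. s_k = 2^{- k} \left(- k^{2} + 4 k + 4\right).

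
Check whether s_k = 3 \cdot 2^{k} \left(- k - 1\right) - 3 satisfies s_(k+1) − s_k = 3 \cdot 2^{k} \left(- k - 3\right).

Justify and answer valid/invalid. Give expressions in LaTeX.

Valid: the claim telescopes to t_k.

s_(k+1) = 3*2**(k + 1)*(-k - 2) - 3
s_(k+1) − s_k = 3*2**k*(-k - 3)
(s_(k+1) − s_k) − t_k = 0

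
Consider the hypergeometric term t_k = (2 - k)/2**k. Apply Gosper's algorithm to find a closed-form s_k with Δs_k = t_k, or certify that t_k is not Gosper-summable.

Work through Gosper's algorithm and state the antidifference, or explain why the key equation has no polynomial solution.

Step 1: r(k) = (k - 1)/(2*(k - 2)).
A = 1/2, B = 1, C = k - 2.
Solve (1/2)·f(k+1) − (1)·f(k) = k - 2.
d = 1 from the (0,0,1) case.
A polynomial solution: f(k) = -2*(k - 1).
R(k) = B(k−1)·f(k)/C(k) = -2*(k - 1)/(k - 2); s_k = R·t_k = 2**(1 - k)*(k - 1).
Δs = (2 - k)/2**k, as required.

s_k = 2**(1 - k)*(k - 1)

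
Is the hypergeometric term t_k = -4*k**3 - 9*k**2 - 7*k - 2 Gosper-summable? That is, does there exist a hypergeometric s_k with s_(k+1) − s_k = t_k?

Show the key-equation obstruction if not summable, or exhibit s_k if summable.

Ratio r(k) = (4*k**3 + 21*k**2 + 37*k + 22)/(4*k**3 + 9*k**2 + 7*k + 2).
Gosper form: A/B · C(k+1)/C(k) with A=1, B=1, C=k**3 + 9*k**2/4 + 7*k/4 + 1/2.
Need (1)·f(k+1) − (1)·f(k) = k**3 + 9*k**2/4 + 7*k/4 + 1/2.
From deg A=0, deg B=0, deg C=3: d=4.
Coefficient equations give f(k) = k**3*(k + 1)/4.
So s_k = (B(k−1)f/C)·t_k = (k**3/(4*k**2 + 5*k + 2))·t_k = k**3*(-k - 1).
Verify: (k + 1)*(k**3 - (k + 1)**2*(k + 2)) matches t_k.

Yes. s_k = k**3*(-k - 1).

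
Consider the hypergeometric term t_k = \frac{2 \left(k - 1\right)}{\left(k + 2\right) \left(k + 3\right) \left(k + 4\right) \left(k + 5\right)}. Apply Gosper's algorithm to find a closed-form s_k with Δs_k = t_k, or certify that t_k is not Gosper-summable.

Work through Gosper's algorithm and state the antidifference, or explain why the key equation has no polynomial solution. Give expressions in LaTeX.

Ratio r(k) = k*(k + 2)/((k - 1)*(k + 6)).
Take A(k)=k + 2, B(k)=k + 6, C(k)=k - 1.
Need (k + 2)·f(k+1) − (k + 5)·f(k) = k - 1.
deg f ≤ 3 (via 1,1,1).
Solving with deg f ≤ 3: f(k) = -k/2.
R(k) = B(k−1)·f(k)/C(k) = -k*(k + 5)/(2*(k - 1)); s_k = R·t_k = -k/((k + 2)*(k + 3)*(k + 4)).
Δs = 2*(k - 1)/(k**4 + 14*k**3 + 71*k**2 + 154*k + 120), as required.

s_k = - \frac{k}{\left(k + 2\right) \left(k + 3\right) \left(k + 4\right)}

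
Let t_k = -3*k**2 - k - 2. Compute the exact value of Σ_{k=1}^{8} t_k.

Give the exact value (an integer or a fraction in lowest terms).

r(k) = (k + 3*(k + 1)**2 + 3)/(3*k**2 + k + 2) after simplifying.
Take A(k)=1, B(k)=1, C(k)=k**2 + k/3 + 2/3.
f must satisfy (1)·f(k+1) − (1)·f(k) = k**2 + k/3 + 2/3.
Bound: deg f ≤ 3.
Solving with deg f ≤ 3: f(k) = k*(k**2 - k + 2)/3.
R(k) = B(k−1)·f(k)/C(k) = k*(k**2 - k + 2)/(3*k**2 + k + 2); s_k = R·t_k = k*(-k**2 + k - 2).
s_(k+1) − s_k = -3*k**2 - k - 2 = t_k.
Sum = s_(9) − s_(1); s_(9) = -666, s_(1) = -2 ⇒ -664.

Σ = -664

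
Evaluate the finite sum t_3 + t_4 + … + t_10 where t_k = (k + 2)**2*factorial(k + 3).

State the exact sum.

The ratio is (k + 3)**2*(k + 4)/(k + 2)**2.
Take A(k)=k + 4, B(k)=1, C(k)=k**2 + 4*k + 4.
Set up (k + 4)·f(k+1) − (1)·f(k) − (k**2 + 4*k + 4) = 0.
Bound: deg f ≤ 1.
Coefficient equations give f(k) = k.
R(k) = B(k−1)·f(k)/C(k) = k/(k + 2)**2; s_k = R·t_k = k*factorial(k + 3).
Verify: (k + 2)**2*factorial(k + 3) matches t_k.
Sum = s_(11) − s_(3); s_(11) = 958961203200, s_(3) = 2160 ⇒ 958961201040.

Σ = 958961201040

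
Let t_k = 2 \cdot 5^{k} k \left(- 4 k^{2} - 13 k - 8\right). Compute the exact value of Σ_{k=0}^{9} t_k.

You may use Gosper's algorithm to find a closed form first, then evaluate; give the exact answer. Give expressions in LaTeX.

Ratio r(k) = 5*(4*k**3 + 25*k**2 + 46*k + 25)/(k*(4*k**2 + 13*k + 8)).
So A=5 and B=1, with C=k**3 + 13*k**2/4 + 2*k.
Need (5)·f(k+1) − (1)·f(k) = k**3 + 13*k**2/4 + 2*k.
Bound: deg f ≤ 3.
Solve for f: f(k) = k*(k - 1)*(2*k + 1)/8 (degree 3 ≤ 3).
So s_k = (B(k−1)f/C)·t_k = ((k - 1)*(2*k + 1)/(2*(4*k**2 + 13*k + 8)))·t_k = 5**k*k*(-2*k**2 + k + 1).
s_(k+1) − s_k = 2*5**k*k*(-4*k**2 - 13*k - 8) = t_k.
Σ_(k=0)^(9) t_k = s_(10) − s_(0) = -18457031250 − (0) = -18457031250.

Σ = -18457031250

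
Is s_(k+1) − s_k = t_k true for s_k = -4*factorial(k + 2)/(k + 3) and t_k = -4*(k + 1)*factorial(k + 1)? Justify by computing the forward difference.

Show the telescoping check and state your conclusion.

Invalid: residual 4*(k**2 + 4*k + 2)*factorial(k + 1)/((k + 3)*(k + 4)) ≠ 0.

s_(k+1) = -4*factorial(k + 3)/(k + 4)
s_(k+1) − s_k = -4*(k**2 + 5*k + 5)*factorial(k + 2)/((k + 3)*(k + 4))
(s_(k+1) − s_k) − t_k = 4*(k**2 + 4*k + 2)*factorial(k + 1)/((k + 3)*(k + 4))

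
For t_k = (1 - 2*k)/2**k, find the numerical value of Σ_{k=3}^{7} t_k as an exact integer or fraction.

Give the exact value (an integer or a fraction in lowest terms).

Σ = -207/128

The ratio is (2*k + 1)/(2*(2*k - 1)).
So A=1/2 and B=1, with C=k - 1/2.
Need (1/2)·f(k+1) − (1)·f(k) = k - 1/2.
Bound: deg f ≤ 1.
Solve for f: f(k) = -2*k - 1 (degree 1 ≤ 1).
Get s_k = R·t_k = 2*(2*k + 1)/2**k with R(k) = B(k−1)f(k)/C(k) = -2*(2*k + 1)/(2*k - 1).
Verify: (1 - 2*k)/2**k matches t_k.
Telescoping: Σ = s_(8) − s_(3) = 17/128 − (7/4) = -207/128.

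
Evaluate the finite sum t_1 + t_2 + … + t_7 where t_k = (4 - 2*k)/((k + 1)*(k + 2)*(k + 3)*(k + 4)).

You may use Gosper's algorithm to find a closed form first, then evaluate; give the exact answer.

Σ = 7/990

Ratio r(k) = (k - 1)*(k + 1)/((k - 2)*(k + 5)).
So A=k + 1 and B=k + 5, with C=k - 2.
Solve (k + 1)·f(k+1) − (k + 4)·f(k) = k - 2.
d = 3 from the (1,1,1) case.
Solving with deg f ≤ 3: f(k) = -k*(k**2 + 6*k + 17)/12.
Get s_k = R·t_k = k*(k**2 + 6*k + 17)/(6*(k + 1)*(k + 2)*(k + 3)) with R(k) = B(k−1)f(k)/C(k) = -k*(k + 4)*(k**2 + 6*k + 17)/(12*(k - 2)).
Δs = 2*(2 - k)/(k**4 + 10*k**3 + 35*k**2 + 50*k + 24), as required.
Telescoping: Σ = s_(8) − s_(1) = 86/495 − (1/6) = 7/990.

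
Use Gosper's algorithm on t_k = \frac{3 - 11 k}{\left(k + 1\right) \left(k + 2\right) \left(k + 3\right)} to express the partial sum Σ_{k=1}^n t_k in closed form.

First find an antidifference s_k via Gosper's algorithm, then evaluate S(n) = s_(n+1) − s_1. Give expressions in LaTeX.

S(n) = \frac{n \left(- 5 n - 3\right)}{2 \left(n^{2} + 5 n + 6\right)}

Step 1: r(k) = (k + 1)*(11*k + 8)/((k + 4)*(11*k - 3)).
So A=k + 1 and B=k + 4, with C=k - 3/11.
Solve (k + 1)·f(k+1) − (k + 3)·f(k) = k - 3/11.
Bound: deg f ≤ 2.
Solve for f: f(k) = k*(2*k - 5)/11 (degree 2 ≤ 2).
Get s_k = R·t_k = k*(5 - 2*k)/((k + 1)*(k + 2)) with R(k) = B(k−1)f(k)/C(k) = k*(k + 3)*(2*k - 5)/(11*k - 3).
s_(k+1) − s_k = (3 - 11*k)/(k**3 + 6*k**2 + 11*k + 6) = t_k.
s_(n+1) = (-2*n**2 + n + 3)/(n**2 + 5*n + 6) and s_(1) = 1/2, so S(n) = n*(-5*n - 3)/(2*(n**2 + 5*n + 6)).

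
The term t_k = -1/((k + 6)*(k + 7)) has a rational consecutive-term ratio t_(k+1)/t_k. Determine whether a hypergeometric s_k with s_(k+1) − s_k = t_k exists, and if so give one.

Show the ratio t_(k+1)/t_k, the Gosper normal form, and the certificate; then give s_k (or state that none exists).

The ratio is (k + 6)/(k + 8).
Take A(k)=k + 6, B(k)=k + 8, C(k)=1.
Key eq: (k + 6)·f(k+1) = (k + 7)·f(k) + (1).
Degrees (1,1,0) ⇒ d ≤ 1.
Coefficient equations give f(k) = k/6.
Then R = B(k−1)f/C = k*(k + 7)/6, so s_k = R(k)·t_k = -k/(6*k + 36).
s_(k+1) − s_k = -1/(k**2 + 13*k + 42) = t_k.

s_k = -k/(6*k + 36)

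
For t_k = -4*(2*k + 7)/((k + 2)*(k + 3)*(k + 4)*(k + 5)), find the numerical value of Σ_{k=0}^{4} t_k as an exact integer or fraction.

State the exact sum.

Ratio r(k) = (k + 2)*(2*k + 9)/((k + 6)*(2*k + 7)).
Factor: A=k + 2; B=k + 6; C=k + 7/2.
Set up (k + 2)·f(k+1) − (k + 5)·f(k) − (k + 7/2) = 0.
Bound: deg f ≤ 3.
Match coefficients ⇒ f(k) = k*(k + 3)*(k + 6)/16.
So s_k = (B(k−1)f/C)·t_k = (k*(k + 3)*(k + 5)*(k + 6)/(8*(2*k + 7)))·t_k = k*(-k - 6)/(2*(k**2 + 6*k + 8)).
Δs = 4*(-2*k - 7)/(k**4 + 14*k**3 + 71*k**2 + 154*k + 120), as required.
Sum = s_(5) − s_(0); s_(5) = -55/126, s_(0) = 0 ⇒ -55/126.

Σ = -55/126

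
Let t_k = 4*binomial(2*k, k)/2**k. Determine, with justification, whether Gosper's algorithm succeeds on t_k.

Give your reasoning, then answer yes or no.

No. Not Gosper-summable.

The ratio is (2*k + 1)/(k + 1).
Gosper form: A/B · C(k+1)/C(k) with A=2*k + 1, B=k + 1, C=1.
Set up (2*k + 1)·f(k+1) − (k)·f(k) − (1) = 0.
d = -1 from the (1,1,0) case.
Negative degree bound (-1): no f exists, t_k not Gosper-summable.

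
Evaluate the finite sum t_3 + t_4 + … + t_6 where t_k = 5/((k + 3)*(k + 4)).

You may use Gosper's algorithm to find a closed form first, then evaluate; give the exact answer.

Σ = 1/3

Ratio r(k) = (k + 3)/(k + 5).
A = k + 3, B = k + 5, C = 1.
Set up (k + 3)·f(k+1) − (k + 4)·f(k) − (1) = 0.
deg f ≤ 1 (via 1,1,0).
Solve for f: f(k) = k/3 (degree 1 ≤ 1).
So s_k = (B(k−1)f/C)·t_k = (k*(k + 4)/3)·t_k = 5*k/(3*(k + 3)).
s_(k+1) − s_k = 5/(k**2 + 7*k + 12) = t_k.
Evaluate s at k=7 and k=3: 7/6 and 5/6; difference 1/3.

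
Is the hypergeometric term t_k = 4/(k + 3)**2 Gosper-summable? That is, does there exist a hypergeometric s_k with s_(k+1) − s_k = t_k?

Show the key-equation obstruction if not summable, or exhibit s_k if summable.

The ratio is (k + 3)**2/(k + 4)**2.
Normal form (A,B,C) = (k**2 + 6*k + 9, k**2 + 8*k + 16, 1).
Solve (k**2 + 6*k + 9)·f(k+1) − (k**2 + 6*k + 9)·f(k) = 1.
deg f ≤ 0 (via 2,2,0).
Generic f = c0 gives residual -1; -1 = 0 cannot hold, so t_k is not Gosper-summable.

No; the coefficient equations for f are inconsistent.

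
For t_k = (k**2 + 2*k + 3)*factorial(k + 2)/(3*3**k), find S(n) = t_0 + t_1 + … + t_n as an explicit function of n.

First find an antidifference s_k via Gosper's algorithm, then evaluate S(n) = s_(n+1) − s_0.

S(n) = -2 + n*factorial(n + 3)/(3*3**n) + 2*factorial(n + 3)/(3*3**n)

The ratio is (k + 3)*(2*k + (k + 1)**2 + 5)/(3*(k**2 + 2*k + 3)).
A = k/3 + 1, B = 1, C = k**2 + 2*k + 3.
Set up (k/3 + 1)·f(k+1) − (1)·f(k) − (k**2 + 2*k + 3) = 0.
d = 1 from the (1,0,2) case.
A polynomial solution: f(k) = 3*(k + 1).
Get s_k = R·t_k = (k + 1)*factorial(k + 2)/3**k with R(k) = B(k−1)f(k)/C(k) = 3*(k + 1)/(k**2 + 2*k + 3).
Δs = (k**2 + 2*k + 3)*factorial(k + 2)/(3*3**k), as required.
s_(n+1) = 3**(-n - 1)*(n + 2)*factorial(n + 3) and s_(0) = 2, so S(n) = -2 + n*factorial(n + 3)/(3*3**n) + 2*factorial(n + 3)/(3*3**n).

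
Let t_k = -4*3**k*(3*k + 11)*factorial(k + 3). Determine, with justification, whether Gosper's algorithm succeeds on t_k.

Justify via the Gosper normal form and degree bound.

Ratio r(k) = 3*(k + 4)*(3*k + 14)/(3*k + 11).
A = 3*k + 12, B = 1, C = k + 11/3.
Set up (3*k + 12)·f(k+1) − (1)·f(k) − (k + 11/3) = 0.
Degrees (1,0,1) ⇒ d ≤ 0.
Solving with deg f ≤ 0: f(k) = 1/3.
Certificate R = B(k−1)f/C = 1/(3*k + 11) gives s_k = -4*3**k*factorial(k + 3).
Δs = -4*3**k*(3*k + 11)*factorial(k + 3), as required.

Yes. s_k = -4*3**k*factorial(k + 3).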